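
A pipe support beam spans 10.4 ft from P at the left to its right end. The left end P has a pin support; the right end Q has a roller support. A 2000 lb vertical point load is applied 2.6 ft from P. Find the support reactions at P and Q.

P_x = 0, P_y = 1500 lb, Q_y = 500.0 lb

Taking moments about P: Q_y·10.4 − 2000·2.6 = 0 → Q_y = 5200/10.4 = 500.0 lb.
ΣF_y = 0: P_y + 500 − 2000 = 0 → P_y = 1500 lb.
ΣF_x = 0: no horizontal applied forces, so P_x = 0.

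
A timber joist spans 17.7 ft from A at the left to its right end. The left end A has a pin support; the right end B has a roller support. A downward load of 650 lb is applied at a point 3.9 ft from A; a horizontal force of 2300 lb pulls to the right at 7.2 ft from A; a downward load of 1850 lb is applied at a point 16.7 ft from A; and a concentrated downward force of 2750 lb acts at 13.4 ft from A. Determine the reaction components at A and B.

A_x = -2300 lb, A_y = 1279 lb, B_y = 3971 lb

Taking moments about A: B_y·17.7 − 650·3.9 − 1850·16.7 − 2750·13.4 = 0 → B_y = 70280/17.7 = 3970.62 ≈ 3971 lb.
ΣF_y = 0: A_y + 3970.62 − 650 − 1850 − 2750 = 0 → A_y = 1279 lb.
ΣF_x = 0: A_x + 2300 = 0 → A_x = -2300 lb.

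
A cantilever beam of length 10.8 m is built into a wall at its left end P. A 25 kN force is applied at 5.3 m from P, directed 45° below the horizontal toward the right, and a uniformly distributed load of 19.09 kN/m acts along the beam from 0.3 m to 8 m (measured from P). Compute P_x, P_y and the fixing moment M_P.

Resultant of the distributed load: 19.09 × 7.7 = 146.993 kN at 4.15 m from P.
ΣF_x = 0: P_x + 25·cos45° = 0 → P_x = -17.68 kN.
ΣF_y = 0: P_y − 25·sin45° − 19.09·7.7 = 0 → P_y = 164.7 kN.
ΣM about P: M_P − 25·sin45°·5.3 − (19.09·7.7)·4.15 = 0 → M_P = 703.7 kN·m.

P_x = -17.68 kN, P_y = 164.7 kN, M_P = 703.7 kN·m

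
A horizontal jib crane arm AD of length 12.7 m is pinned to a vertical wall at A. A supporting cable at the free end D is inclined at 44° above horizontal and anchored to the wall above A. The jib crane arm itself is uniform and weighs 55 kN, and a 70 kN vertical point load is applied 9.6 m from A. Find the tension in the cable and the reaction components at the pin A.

ΣM about A: T·sin44°·12.7 − 55·6.35 − 70·9.6 = 0 → T = 1021.25/(12.7·0.694658) = 115.76 ≈ 115.8 kN.
ΣF_x = 0: A_x − T·cos44° = 0 → A_x = 115.76 × 0.71934 = 83.27 kN.
ΣF_y = 0: A_y + T·sin44° − 55 − 70 = 0 → A_y = 125 − 115.76 × 0.694658 = 44.59 kN.

T = 115.8 kN, A_x = 83.27 kN, A_y = 44.59 kN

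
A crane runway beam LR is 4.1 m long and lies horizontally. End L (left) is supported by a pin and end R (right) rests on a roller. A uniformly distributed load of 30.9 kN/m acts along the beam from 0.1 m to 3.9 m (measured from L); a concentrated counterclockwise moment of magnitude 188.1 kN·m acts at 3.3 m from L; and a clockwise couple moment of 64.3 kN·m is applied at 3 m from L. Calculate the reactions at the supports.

Resultant of the distributed load: 30.9 × 3.8 = 117.42 kN at 2 m from L.
Moments about L: R_y·4.1 − (30.9·3.8)·2 + 188.1 − 64.3 = 0 → R_y = 111.04/4.1 = 27.0829 ≈ 27.08 kN.
ΣF_y = 0: L_y + 27.0829 − 30.9·3.8 = 0 → L_y = 90.34 kN.
ΣF_x = 0: no horizontal applied forces, so L_x = 0.

L_x = 0, L_y = 90.34 kN, R_y = 27.08 kN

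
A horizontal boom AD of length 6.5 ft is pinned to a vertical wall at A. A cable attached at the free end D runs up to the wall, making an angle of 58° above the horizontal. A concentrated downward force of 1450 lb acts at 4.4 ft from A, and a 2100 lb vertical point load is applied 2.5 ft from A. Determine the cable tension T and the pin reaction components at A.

ΣM about A: T·sin58°·6.5 − 1450·4.4 − 2100·2.5 = 0 → T = 11630/(6.5·0.848048) = 2109.82 ≈ 2110 lb.
ΣF_x = 0: A_x − T·cos58° = 0 → A_x = 2109.82 × 0.529919 = 1118 lb.
ΣF_y = 0: A_y + T·sin58° − 1450 − 2100 = 0 → A_y = 3550 − 2109.82 × 0.848048 = 1761 lb.

T = 2110 lb, A_x = 1118 lb, A_y = 1761 lb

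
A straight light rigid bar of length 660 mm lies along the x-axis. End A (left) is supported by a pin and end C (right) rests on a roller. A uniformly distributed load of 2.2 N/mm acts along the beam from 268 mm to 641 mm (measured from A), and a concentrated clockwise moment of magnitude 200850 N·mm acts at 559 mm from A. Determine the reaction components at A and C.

Resultant of the distributed load: 2.2 × 373 = 820.6 N at 454.5 mm from A.
Moments about A: C_y·660 − (2.2·373)·454.5 − 200850 = 0 → C_y = 573812.7/660 = 869.413 ≈ 869.4 N.
ΣF_y = 0: A_y + 869.413 − 2.2·373 = 0 → A_y = -48.81 N.
ΣF_x = 0: no horizontal applied forces, so A_x = 0.

A_x = 0, A_y = -48.81 N, C_y = 869.4 N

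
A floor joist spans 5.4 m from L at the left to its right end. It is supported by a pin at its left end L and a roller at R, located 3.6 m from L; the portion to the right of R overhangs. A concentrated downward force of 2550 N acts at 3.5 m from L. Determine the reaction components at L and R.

L_x = 0, L_y = 70.83 N, R_y = 2479 N

Taking moments about L: R_y·3.6 − 2550·3.5 = 0 → R_y = 8925/3.6 = 2479.17 ≈ 2479 N.
ΣF_y = 0: L_y + 2479.17 − 2550 = 0 → L_y = 70.83 N.
ΣF_x = 0: no horizontal applied forces, so L_x = 0.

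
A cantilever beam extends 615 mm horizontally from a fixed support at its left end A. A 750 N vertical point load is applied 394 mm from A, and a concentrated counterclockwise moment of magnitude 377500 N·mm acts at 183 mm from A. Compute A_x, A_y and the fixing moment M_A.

ΣF_x = 0: A_x = 0.
ΣF_y = 0: A_y − 750 = 0 → A_y = 750.0 N.
ΣM about A: M_A − 750·394 + 377500 = 0 → M_A = -82000 N·mm.

A_x = 0, A_y = 750.0 N, M_A = -82000 N·mm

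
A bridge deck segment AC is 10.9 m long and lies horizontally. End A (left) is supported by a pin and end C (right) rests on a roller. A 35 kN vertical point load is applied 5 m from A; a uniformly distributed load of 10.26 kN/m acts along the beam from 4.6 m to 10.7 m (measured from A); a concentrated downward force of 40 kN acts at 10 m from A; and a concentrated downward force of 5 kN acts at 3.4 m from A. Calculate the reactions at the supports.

A_x = 0, A_y = 44.35 kN, C_y = 98.24 kN

Resultant of the distributed load: 10.26 × 6.1 = 62.586 kN at 7.65 m from A.
Taking moments about A: C_y·10.9 − 35·5 − (10.26·6.1)·7.65 − 40·10 − 5·3.4 = 0 → C_y = 1070.7829/10.9 = 98.237 ≈ 98.24 kN.
ΣF_y = 0: A_y + 98.237 − 35 − 10.26·6.1 − 40 − 5 = 0 → A_y = 44.35 kN.
ΣF_x = 0: no horizontal applied forces, so A_x = 0.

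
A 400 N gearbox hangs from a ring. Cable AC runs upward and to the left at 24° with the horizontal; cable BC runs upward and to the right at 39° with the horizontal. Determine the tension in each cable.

ΣF_x = 0: −T_AC·cos24° + T_BC·cos39° = 0 → T_BC = 1.17551·T_AC.
ΣF_y = 0: T_AC·sin24° + T_BC·sin39° = 400.
Substitute: T_AC·(0.406737 + 1.17551·0.62932) = 400 → T_AC = 348.885 ≈ 348.9 N.
Then T_BC = 1.17551 × 348.885 = 410.1 N.

T_AC = 348.9 N, T_BC = 410.1 N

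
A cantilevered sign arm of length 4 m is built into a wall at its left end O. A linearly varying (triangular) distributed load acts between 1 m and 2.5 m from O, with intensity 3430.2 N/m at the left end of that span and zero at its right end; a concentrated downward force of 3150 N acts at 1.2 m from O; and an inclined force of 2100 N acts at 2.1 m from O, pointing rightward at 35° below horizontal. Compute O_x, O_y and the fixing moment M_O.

O_x = -1720 N, O_y = 6927 N, M_O = 10170 N·m

Resultant of the triangular load: ½ × 3430.2 × 1.5 = 2572.65 N, acting at 1.5 m from O (one-third of the span from the peak).
ΣF_x = 0: O_x + 2100·cos35° = 0 → O_x = -1720 N.
ΣF_y = 0: O_y − ½·3430.2·1.5 − 3150 − 2100·sin35° = 0 → O_y = 6927 N.
ΣM about O: M_O − (½·3430.2·1.5)·1.5 − 3150·1.2 − 2100·sin35°·2.1 = 0 → M_O = 10170 N·m.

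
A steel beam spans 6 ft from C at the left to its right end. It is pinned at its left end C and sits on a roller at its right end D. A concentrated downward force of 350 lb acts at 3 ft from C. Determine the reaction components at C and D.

Moments about C: D_y·6 − 350·3 = 0 → D_y = 1050/6 = 175.0 lb.
ΣF_y = 0: C_y + 175 − 350 = 0 → C_y = 175.0 lb.
ΣF_x = 0: no horizontal applied forces, so C_x = 0.

C_x = 0, C_y = 175.0 lb, D_y = 175.0 lb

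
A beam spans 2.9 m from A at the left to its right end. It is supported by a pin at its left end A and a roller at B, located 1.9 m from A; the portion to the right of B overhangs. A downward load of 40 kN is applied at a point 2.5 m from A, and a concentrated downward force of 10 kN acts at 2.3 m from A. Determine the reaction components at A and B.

Taking moments about A: B_y·1.9 − 40·2.5 − 10·2.3 = 0 → B_y = 123/1.9 = 64.7368 ≈ 64.74 kN.
ΣF_y = 0: A_y + 64.7368 − 40 − 10 = 0 → A_y = -14.74 kN.
ΣF_x = 0: no horizontal applied forces, so A_x = 0.

A_x = 0, A_y = -14.74 kN, B_y = 64.74 kN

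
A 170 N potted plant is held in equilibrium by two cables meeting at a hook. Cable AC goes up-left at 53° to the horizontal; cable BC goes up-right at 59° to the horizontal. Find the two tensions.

ΣF_x = 0: −T_AC·cos53° + T_BC·cos59° = 0 → T_BC = 1.16849·T_AC.
ΣF_y = 0: T_AC·sin53° + T_BC·sin59° = 170.
Substitute: T_AC·(0.798636 + 1.16849·0.857167) = 170 → T_AC = 94.4325 ≈ 94.43 N.
Then T_BC = 1.16849 × 94.4325 = 110.3 N.

T_AC = 94.43 N, T_BC = 110.3 N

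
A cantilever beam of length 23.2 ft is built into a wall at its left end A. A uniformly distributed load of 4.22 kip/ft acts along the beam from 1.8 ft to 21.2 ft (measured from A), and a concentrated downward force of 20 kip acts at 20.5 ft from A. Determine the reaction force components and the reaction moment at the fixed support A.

A_x = 0, A_y = 101.9 kip, M_A = 1351 kip·ft

Resultant of the distributed load: 4.22 × 19.4 = 81.868 kip at 11.5 ft from A.
ΣF_x = 0: A_x = 0.
ΣF_y = 0: A_y − 4.22·19.4 − 20 = 0 → A_y = 101.9 kip.
ΣM about A: M_A − (4.22·19.4)·11.5 − 20·20.5 = 0 → M_A = 1351 kip·ft.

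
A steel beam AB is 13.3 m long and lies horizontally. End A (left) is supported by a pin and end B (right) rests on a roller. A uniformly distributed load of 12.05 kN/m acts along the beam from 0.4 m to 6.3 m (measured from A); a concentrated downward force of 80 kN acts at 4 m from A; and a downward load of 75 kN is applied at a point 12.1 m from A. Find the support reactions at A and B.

Resultant of the distributed load: 12.05 × 5.9 = 71.095 kN at 3.35 m from A.
Taking moments about A: B_y·13.3 − (12.05·5.9)·3.35 − 80·4 − 75·12.1 = 0 → B_y = 1465.66825/13.3 = 110.201 ≈ 110.2 kN.
ΣF_y = 0: A_y + 110.201 − 12.05·5.9 − 80 − 75 = 0 → A_y = 115.9 kN.
ΣF_x = 0: no horizontal applied forces, so A_x = 0.

A_x = 0, A_y = 115.9 kN, B_y = 110.2 kN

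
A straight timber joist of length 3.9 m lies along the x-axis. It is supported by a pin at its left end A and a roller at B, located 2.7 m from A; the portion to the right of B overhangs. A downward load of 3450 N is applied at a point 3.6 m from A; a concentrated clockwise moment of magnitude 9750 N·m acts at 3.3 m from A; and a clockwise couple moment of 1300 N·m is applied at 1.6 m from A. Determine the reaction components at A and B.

A_x = 0, A_y = -5243 N, B_y = 8693 N

ΣM about A: B_y·2.7 − 3450·3.6 − 9750 − 1300 = 0 → B_y = 23470/2.7 = 8692.59 ≈ 8693 N.
ΣF_y = 0: A_y + 8692.59 − 3450 = 0 → A_y = -5243 N.
ΣF_x = 0: no horizontal applied forces, so A_x = 0.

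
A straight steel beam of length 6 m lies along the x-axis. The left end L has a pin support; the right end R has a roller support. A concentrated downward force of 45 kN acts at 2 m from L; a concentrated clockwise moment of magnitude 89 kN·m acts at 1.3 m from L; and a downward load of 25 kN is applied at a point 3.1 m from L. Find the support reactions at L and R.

L_x = 0, L_y = 27.25 kN, R_y = 42.75 kN

Moments about L: R_y·6 − 45·2 − 89 − 25·3.1 = 0 → R_y = 256.5/6 = 42.75 kN.
ΣF_y = 0: L_y + 42.75 − 45 − 25 = 0 → L_y = 27.25 kN.
ΣF_x = 0: no horizontal applied forces, so L_x = 0.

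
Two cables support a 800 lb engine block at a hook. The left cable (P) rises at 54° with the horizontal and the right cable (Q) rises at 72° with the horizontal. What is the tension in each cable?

ΣF_x = 0: −T_P·cos54° + T_Q·cos72° = 0 → T_Q = 1.90211·T_P.
ΣF_y = 0: T_P·sin54° + T_Q·sin72° = 800.
Substitute: T_P·(0.809017 + 1.90211·0.951057) = 800 → T_P = 305.573 ≈ 305.6 lb.
Then T_Q = 1.90211 × 305.573 = 581.2 lb.

T_P = 305.6 lb, T_Q = 581.2 lb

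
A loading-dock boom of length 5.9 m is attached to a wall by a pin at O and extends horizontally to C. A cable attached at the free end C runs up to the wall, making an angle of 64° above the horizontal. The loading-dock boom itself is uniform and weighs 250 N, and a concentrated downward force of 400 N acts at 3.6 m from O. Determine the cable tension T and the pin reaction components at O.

T = 410.6 N, O_x = 180.0 N, O_y = 280.9 N

ΣM about O: T·sin64°·5.9 − 250·2.95 − 400·3.6 = 0 → T = 2177.5/(5.9·0.898794) = 410.626 ≈ 410.6 N.
ΣF_x = 0: O_x − T·cos64° = 0 → O_x = 410.626 × 0.438371 = 180.0 N.
ΣF_y = 0: O_y + T·sin64° − 250 − 400 = 0 → O_y = 650 − 410.626 × 0.898794 = 280.9 N.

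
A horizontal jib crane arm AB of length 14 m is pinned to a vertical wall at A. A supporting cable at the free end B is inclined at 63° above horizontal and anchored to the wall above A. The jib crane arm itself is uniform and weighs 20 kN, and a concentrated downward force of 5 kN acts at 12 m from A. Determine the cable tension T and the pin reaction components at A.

ΣM about A: T·sin63°·14 − 20·7 − 5·12 = 0 → T = 200/(14·0.891007) = 16.0332 ≈ 16.03 kN.
ΣF_x = 0: A_x − T·cos63° = 0 → A_x = 16.0332 × 0.45399 = 7.279 kN.
ΣF_y = 0: A_y + T·sin63° − 20 − 5 = 0 → A_y = 25 − 16.0332 × 0.891007 = 10.71 kN.

T = 16.03 kN, A_x = 7.279 kN, A_y = 10.71 kN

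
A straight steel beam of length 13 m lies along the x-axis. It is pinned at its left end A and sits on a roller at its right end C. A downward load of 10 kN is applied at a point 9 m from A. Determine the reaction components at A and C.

ΣM about A: C_y·13 − 10·9 = 0 → C_y = 90/13 = 6.92308 ≈ 6.923 kN.
ΣF_y = 0: A_y + 6.92308 − 10 = 0 → A_y = 3.077 kN.
ΣF_x = 0: no horizontal applied forces, so A_x = 0.

A_x = 0, A_y = 3.077 kN, C_y = 6.923 kN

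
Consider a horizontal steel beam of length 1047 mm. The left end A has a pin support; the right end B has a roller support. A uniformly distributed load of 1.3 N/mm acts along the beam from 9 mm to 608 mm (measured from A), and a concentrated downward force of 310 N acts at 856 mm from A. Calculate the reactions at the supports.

A_x = 0, A_y = 605.8 N, B_y = 482.9 N

Resultant of the distributed load: 1.3 × 599 = 778.7 N at 308.5 mm from A.
Taking moments about A: B_y·1047 − (1.3·599)·308.5 − 310·856 = 0 → B_y = 505588.95/1047 = 482.893 ≈ 482.9 N.
ΣF_y = 0: A_y + 482.893 − 1.3·599 − 310 = 0 → A_y = 605.8 N.
ΣF_x = 0: no horizontal applied forces, so A_x = 0.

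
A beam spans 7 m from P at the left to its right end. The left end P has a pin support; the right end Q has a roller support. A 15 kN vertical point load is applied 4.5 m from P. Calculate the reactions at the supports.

ΣM about P: Q_y·7 − 15·4.5 = 0 → Q_y = 67.5/7 = 9.64286 ≈ 9.643 kN.
ΣF_y = 0: P_y + 9.64286 − 15 = 0 → P_y = 5.357 kN.
ΣF_x = 0: no horizontal applied forces, so P_x = 0.

P_x = 0, P_y = 5.357 kN, Q_y = 9.643 kN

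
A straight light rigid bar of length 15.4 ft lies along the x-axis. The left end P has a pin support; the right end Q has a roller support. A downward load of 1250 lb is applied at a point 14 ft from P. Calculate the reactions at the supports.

ΣM about P: Q_y·15.4 − 1250·14 = 0 → Q_y = 17500/15.4 = 1136.36 ≈ 1136 lb.
ΣF_y = 0: P_y + 1136.36 − 1250 = 0 → P_y = 113.6 lb.
ΣF_x = 0: no horizontal applied forces, so P_x = 0.

P_x = 0, P_y = 113.6 lb, Q_y = 1136 lb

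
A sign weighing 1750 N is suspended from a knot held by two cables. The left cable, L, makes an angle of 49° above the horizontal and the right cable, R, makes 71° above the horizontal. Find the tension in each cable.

ΣF_x = 0: −T_L·cos49° + T_R·cos71° = 0 → T_R = 2.01512·T_L.
ΣF_y = 0: T_L·sin49° + T_R·sin71° = 1750.
Substitute: T_L·(0.75471 + 2.01512·0.945519) = 1750 → T_L = 657.884 ≈ 657.9 N.
Then T_R = 2.01512 × 657.884 = 1326 N.

T_L = 657.9 N, T_R = 1326 N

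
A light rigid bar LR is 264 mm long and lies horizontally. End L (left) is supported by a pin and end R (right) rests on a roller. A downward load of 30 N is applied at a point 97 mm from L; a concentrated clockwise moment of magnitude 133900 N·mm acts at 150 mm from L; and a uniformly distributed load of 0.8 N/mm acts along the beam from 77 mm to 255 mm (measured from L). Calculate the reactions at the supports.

L_x = 0, L_y = -435.4 N, R_y = 607.8 N

Resultant of the distributed load: 0.8 × 178 = 142.4 N at 166 mm from L.
Moments about L: R_y·264 − 30·97 − 133900 − (0.8·178)·166 = 0 → R_y = 160448.4/264 = 607.759 ≈ 607.8 N.
ΣF_y = 0: L_y + 607.759 − 30 − 0.8·178 = 0 → L_y = -435.4 N.
ΣF_x = 0: no horizontal applied forces, so L_x = 0.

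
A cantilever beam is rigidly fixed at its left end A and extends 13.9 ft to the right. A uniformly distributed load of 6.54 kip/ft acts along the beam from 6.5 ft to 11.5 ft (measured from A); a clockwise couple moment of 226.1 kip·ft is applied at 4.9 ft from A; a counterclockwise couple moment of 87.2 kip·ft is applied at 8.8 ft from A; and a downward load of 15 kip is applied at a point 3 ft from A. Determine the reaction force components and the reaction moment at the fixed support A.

Resultant of the distributed load: 6.54 × 5 = 32.7 kip at 9 ft from A.
ΣF_x = 0: A_x = 0.
ΣF_y = 0: A_y − 6.54·5 − 15 = 0 → A_y = 47.70 kip.
ΣM about A: M_A − (6.54·5)·9 − 226.1 + 87.2 − 15·3 = 0 → M_A = 478.2 kip·ft.

A_x = 0, A_y = 47.70 kip, M_A = 478.2 kip·ft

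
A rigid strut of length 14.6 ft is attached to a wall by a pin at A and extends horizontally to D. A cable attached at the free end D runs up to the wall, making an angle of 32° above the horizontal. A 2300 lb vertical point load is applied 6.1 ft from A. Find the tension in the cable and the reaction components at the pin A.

T = 1813 lb, A_x = 1538 lb, A_y = 1339 lb

ΣM about A: T·sin32°·14.6 − 2300·6.1 = 0 → T = 14030/(14.6·0.529919) = 1813.41 ≈ 1813 lb.
ΣF_x = 0: A_x − T·cos32° = 0 → A_x = 1813.41 × 0.848048 = 1538 lb.
ΣF_y = 0: A_y + T·sin32° − 2300 = 0 → A_y = 2300 − 1813.41 × 0.529919 = 1339 lb.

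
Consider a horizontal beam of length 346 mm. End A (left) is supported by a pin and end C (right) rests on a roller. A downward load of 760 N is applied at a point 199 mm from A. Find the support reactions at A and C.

A_x = 0, A_y = 322.9 N, C_y = 437.1 N

ΣM about A: C_y·346 − 760·199 = 0 → C_y = 151240/346 = 437.11 ≈ 437.1 N.
ΣF_y = 0: A_y + 437.11 − 760 = 0 → A_y = 322.9 N.
ΣF_x = 0: no horizontal applied forces, so A_x = 0.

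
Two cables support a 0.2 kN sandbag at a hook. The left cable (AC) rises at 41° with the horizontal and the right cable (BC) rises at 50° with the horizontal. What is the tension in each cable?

ΣF_x = 0: −T_AC·cos41° + T_BC·cos50° = 0 → T_BC = 1.17412·T_AC.
ΣF_y = 0: T_AC·sin41° + T_BC·sin50° = 0.2.
Substitute: T_AC·(0.656059 + 1.17412·0.766044) = 0.2 → T_AC = 0.128577 ≈ 0.1286 kN.
Then T_BC = 1.17412 × 0.128577 = 0.1510 kN.

T_AC = 0.1286 kN, T_BC = 0.1510 kN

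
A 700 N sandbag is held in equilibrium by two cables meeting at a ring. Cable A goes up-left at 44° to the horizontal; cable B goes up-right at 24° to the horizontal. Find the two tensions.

ΣF_x = 0: −T_A·cos44° + T_B·cos24° = 0 → T_B = 0.787415·T_A.
ΣF_y = 0: T_A·sin44° + T_B·sin24° = 700.
Substitute: T_A·(0.694658 + 0.787415·0.406737) = 700 → T_A = 689.704 ≈ 689.7 N.
Then T_B = 0.787415 × 689.704 = 543.1 N.

T_A = 689.7 N, T_B = 543.1 N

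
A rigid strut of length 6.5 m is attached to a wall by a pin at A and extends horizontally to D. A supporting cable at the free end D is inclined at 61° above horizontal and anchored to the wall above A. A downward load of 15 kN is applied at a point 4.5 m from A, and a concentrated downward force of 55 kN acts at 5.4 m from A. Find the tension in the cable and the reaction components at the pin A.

T = 64.12 kN, A_x = 31.08 kN, A_y = 13.92 kN

ΣM about A: T·sin61°·6.5 − 15·4.5 − 55·5.4 = 0 → T = 364.5/(6.5·0.87462) = 64.1158 ≈ 64.12 kN.
ΣF_x = 0: A_x − T·cos61° = 0 → A_x = 64.1158 × 0.48481 = 31.08 kN.
ΣF_y = 0: A_y + T·sin61° − 15 − 55 = 0 → A_y = 70 − 64.1158 × 0.87462 = 13.92 kN.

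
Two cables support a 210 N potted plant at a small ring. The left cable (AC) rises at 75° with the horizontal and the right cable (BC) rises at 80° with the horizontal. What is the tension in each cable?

ΣF_x = 0: −T_AC·cos75° + T_BC·cos80° = 0 → T_BC = 1.49048·T_AC.
ΣF_y = 0: T_AC·sin75° + T_BC·sin80° = 210.
Substitute: T_AC·(0.965926 + 1.49048·0.984808) = 210 → T_AC = 86.2861 ≈ 86.29 N.
Then T_BC = 1.49048 × 86.2861 = 128.6 N.

T_AC = 86.29 N, T_BC = 128.6 N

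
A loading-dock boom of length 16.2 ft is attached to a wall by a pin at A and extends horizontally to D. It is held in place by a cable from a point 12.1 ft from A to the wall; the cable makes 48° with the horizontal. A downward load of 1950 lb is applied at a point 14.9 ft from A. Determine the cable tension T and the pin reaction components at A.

T = 3231 lb, A_x = 2162 lb, A_y = -451.2 lb

ΣM about A: T·sin48°·12.1 − 1950·14.9 = 0 → T = 29055/(12.1·0.743145) = 3231.19 ≈ 3231 lb.
ΣF_x = 0: A_x − T·cos48° = 0 → A_x = 3231.19 × 0.669131 = 2162 lb.
ΣF_y = 0: A_y + T·sin48° − 1950 = 0 → A_y = 1950 − 3231.19 × 0.743145 = -451.2 lb.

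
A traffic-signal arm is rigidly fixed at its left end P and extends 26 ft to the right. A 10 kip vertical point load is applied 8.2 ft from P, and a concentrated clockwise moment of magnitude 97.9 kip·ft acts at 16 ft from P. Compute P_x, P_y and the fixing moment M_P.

P_x = 0, P_y = 10.00 kip, M_P = 179.9 kip·ft

ΣF_x = 0: P_x = 0.
ΣF_y = 0: P_y − 10 = 0 → P_y = 10.00 kip.
ΣM about P: M_P − 10·8.2 − 97.9 = 0 → M_P = 179.9 kip·ft.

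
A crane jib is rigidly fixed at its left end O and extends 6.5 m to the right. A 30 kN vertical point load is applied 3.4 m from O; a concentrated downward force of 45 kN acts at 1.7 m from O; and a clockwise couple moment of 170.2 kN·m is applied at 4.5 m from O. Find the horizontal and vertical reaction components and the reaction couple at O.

ΣF_x = 0: O_x = 0.
ΣF_y = 0: O_y − 30 − 45 = 0 → O_y = 75.00 kN.
ΣM about O: M_O − 30·3.4 − 45·1.7 − 170.2 = 0 → M_O = 348.7 kN·m.

O_x = 0, O_y = 75.00 kN, M_O = 348.7 kN·m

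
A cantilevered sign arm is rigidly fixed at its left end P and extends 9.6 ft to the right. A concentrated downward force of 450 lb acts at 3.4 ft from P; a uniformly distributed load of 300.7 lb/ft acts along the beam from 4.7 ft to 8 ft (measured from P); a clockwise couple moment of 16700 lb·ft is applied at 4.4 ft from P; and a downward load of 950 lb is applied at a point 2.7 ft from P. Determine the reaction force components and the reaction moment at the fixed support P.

P_x = 0, P_y = 2392 lb, M_P = 27100 lb·ft

Resultant of the distributed load: 300.7 × 3.3 = 992.31 lb at 6.35 ft from P.
ΣF_x = 0: P_x = 0.
ΣF_y = 0: P_y − 450 − 300.7·3.3 − 950 = 0 → P_y = 2392 lb.
ΣM about P: M_P − 450·3.4 − (300.7·3.3)·6.35 − 16700 − 950·2.7 = 0 → M_P = 27100 lb·ft.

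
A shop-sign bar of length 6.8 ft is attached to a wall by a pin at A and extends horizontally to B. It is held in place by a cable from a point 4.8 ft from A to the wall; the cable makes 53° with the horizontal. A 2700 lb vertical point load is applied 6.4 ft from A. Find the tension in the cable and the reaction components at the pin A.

T = 4508 lb, A_x = 2713 lb, A_y = -900.0 lb

ΣM about A: T·sin53°·4.8 − 2700·6.4 = 0 → T = 17280/(4.8·0.798636) = 4507.69 ≈ 4508 lb.
ΣF_x = 0: A_x − T·cos53° = 0 → A_x = 4507.69 × 0.601815 = 2713 lb.
ΣF_y = 0: A_y + T·sin53° − 2700 = 0 → A_y = 2700 − 4507.69 × 0.798636 = -900.0 lb.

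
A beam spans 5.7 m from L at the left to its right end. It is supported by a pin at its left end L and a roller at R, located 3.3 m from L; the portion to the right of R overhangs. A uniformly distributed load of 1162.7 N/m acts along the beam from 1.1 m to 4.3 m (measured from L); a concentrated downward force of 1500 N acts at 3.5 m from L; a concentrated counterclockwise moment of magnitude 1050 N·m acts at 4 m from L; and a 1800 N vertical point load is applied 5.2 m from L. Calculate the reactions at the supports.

L_x = 0, L_y = -132.6 N, R_y = 7153 N

Resultant of the distributed load: 1162.7 × 3.2 = 3720.64 N at 2.7 m from L.
Moments about L: R_y·3.3 − (1162.7·3.2)·2.7 − 1500·3.5 + 1050 − 1800·5.2 = 0 → R_y = 23605.728/3.3 = 7153.25 ≈ 7153 N.
ΣF_y = 0: L_y + 7153.25 − 1162.7·3.2 − 1500 − 1800 = 0 → L_y = -132.6 N.
ΣF_x = 0: no horizontal applied forces, so L_x = 0.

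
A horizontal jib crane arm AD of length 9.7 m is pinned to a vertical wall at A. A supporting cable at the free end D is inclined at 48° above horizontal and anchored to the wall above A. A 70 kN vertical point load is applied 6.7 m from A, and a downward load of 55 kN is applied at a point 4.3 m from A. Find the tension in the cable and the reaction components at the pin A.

T = 97.87 kN, A_x = 65.49 kN, A_y = 52.27 kN

ΣM about A: T·sin48°·9.7 − 70·6.7 − 55·4.3 = 0 → T = 705.5/(9.7·0.743145) = 97.8705 ≈ 97.87 kN.
ΣF_x = 0: A_x − T·cos48° = 0 → A_x = 97.8705 × 0.669131 = 65.49 kN.
ΣF_y = 0: A_y + T·sin48° − 70 − 55 = 0 → A_y = 125 − 97.8705 × 0.743145 = 52.27 kN.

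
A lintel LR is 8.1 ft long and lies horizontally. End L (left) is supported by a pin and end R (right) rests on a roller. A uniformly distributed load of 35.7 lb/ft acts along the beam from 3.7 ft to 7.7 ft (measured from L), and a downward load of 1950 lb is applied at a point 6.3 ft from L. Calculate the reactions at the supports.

L_x = 0, L_y = 475.6 lb, R_y = 1617 lb

Resultant of the distributed load: 35.7 × 4 = 142.8 lb at 5.7 ft from L.
ΣM about L: R_y·8.1 − (35.7·4)·5.7 − 1950·6.3 = 0 → R_y = 13098.96/8.1 = 1617.16 ≈ 1617 lb.
ΣF_y = 0: L_y + 1617.16 − 35.7·4 − 1950 = 0 → L_y = 475.6 lb.
ΣF_x = 0: no horizontal applied forces, so L_x = 0.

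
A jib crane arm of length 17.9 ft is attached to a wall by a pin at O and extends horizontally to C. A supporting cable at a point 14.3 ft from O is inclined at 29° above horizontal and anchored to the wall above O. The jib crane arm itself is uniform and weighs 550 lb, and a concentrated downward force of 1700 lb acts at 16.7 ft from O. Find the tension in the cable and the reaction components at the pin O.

T = 4805 lb, O_x = 4203 lb, O_y = -79.55 lb

ΣM about O: T·sin29°·14.3 − 550·8.95 − 1700·16.7 = 0 → T = 33312.5/(14.3·0.48481) = 4805.07 ≈ 4805 lb.
ΣF_x = 0: O_x − T·cos29° = 0 → O_x = 4805.07 × 0.87462 = 4203 lb.
ΣF_y = 0: O_y + T·sin29° − 550 − 1700 = 0 → O_y = 2250 − 4805.07 × 0.48481 = -79.55 lb.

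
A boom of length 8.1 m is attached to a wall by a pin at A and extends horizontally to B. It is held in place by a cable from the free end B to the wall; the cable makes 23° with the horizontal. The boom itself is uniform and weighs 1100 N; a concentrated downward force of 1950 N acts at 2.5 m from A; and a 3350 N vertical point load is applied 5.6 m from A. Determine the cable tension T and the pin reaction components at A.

ΣM about A: T·sin23°·8.1 − 1100·4.05 − 1950·2.5 − 3350·5.6 = 0 → T = 28090/(8.1·0.390731) = 8875.42 ≈ 8875 N.
ΣF_x = 0: A_x − T·cos23° = 0 → A_x = 8875.42 × 0.920505 = 8170 N.
ΣF_y = 0: A_y + T·sin23° − 1100 − 1950 − 3350 = 0 → A_y = 6400 − 8875.42 × 0.390731 = 2932 N.

T = 8875 N, A_x = 8170 N, A_y = 2932 N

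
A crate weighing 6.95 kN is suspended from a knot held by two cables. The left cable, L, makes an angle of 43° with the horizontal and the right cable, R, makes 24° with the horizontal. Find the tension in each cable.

ΣF_x = 0: −T_L·cos43° + T_R·cos24° = 0 → T_R = 0.800566·T_L.
ΣF_y = 0: T_L·sin43° + T_R·sin24° = 6.95.
Substitute: T_L·(0.681998 + 0.800566·0.406737) = 6.95 → T_L = 6.89746 ≈ 6.897 kN.
Then T_R = 0.800566 × 6.89746 = 5.522 kN.

T_L = 6.897 kN, T_R = 5.522 kN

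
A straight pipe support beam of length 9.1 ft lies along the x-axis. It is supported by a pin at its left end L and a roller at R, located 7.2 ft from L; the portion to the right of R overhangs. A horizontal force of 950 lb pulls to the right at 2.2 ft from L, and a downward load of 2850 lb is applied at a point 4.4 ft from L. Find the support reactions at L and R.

L_x = -950.0 lb, L_y = 1108 lb, R_y = 1742 lb

Moments about L: R_y·7.2 − 2850·4.4 = 0 → R_y = 12540/7.2 = 1741.67 ≈ 1742 lb.
ΣF_y = 0: L_y + 1741.67 − 2850 = 0 → L_y = 1108 lb.
ΣF_x = 0: L_x + 950 = 0 → L_x = -950.0 lb.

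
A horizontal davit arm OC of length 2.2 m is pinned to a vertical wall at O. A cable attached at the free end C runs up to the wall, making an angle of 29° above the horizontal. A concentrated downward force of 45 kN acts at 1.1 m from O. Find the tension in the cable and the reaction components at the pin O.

ΣM about O: T·sin29°·2.2 − 45·1.1 = 0 → T = 49.5/(2.2·0.48481) = 46.4099 ≈ 46.41 kN.
ΣF_x = 0: O_x − T·cos29° = 0 → O_x = 46.4099 × 0.87462 = 40.59 kN.
ΣF_y = 0: O_y + T·sin29° − 45 = 0 → O_y = 45 − 46.4099 × 0.48481 = 22.50 kN.

T = 46.41 kN, O_x = 40.59 kN, O_y = 22.50 kN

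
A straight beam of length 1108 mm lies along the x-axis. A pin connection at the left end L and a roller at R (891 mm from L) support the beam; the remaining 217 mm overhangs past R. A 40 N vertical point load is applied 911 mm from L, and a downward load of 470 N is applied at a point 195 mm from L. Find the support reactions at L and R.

Taking moments about L: R_y·891 − 40·911 − 470·195 = 0 → R_y = 128090/891 = 143.76 ≈ 143.8 N.
ΣF_y = 0: L_y + 143.76 − 40 − 470 = 0 → L_y = 366.2 N.
ΣF_x = 0: no horizontal applied forces, so L_x = 0.

L_x = 0, L_y = 366.2 N, R_y = 143.8 N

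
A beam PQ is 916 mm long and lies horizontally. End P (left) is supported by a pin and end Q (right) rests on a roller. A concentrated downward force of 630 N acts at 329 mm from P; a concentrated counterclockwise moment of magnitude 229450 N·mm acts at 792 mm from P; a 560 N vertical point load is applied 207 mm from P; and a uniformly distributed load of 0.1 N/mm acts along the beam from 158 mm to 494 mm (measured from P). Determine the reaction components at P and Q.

Resultant of the distributed load: 0.1 × 336 = 33.6 N at 326 mm from P.
ΣM about P: Q_y·916 − 630·329 + 229450 − 560·207 − (0.1·336)·326 = 0 → Q_y = 104693.6/916 = 114.294 ≈ 114.3 N.
ΣF_y = 0: P_y + 114.294 − 630 − 560 − 0.1·336 = 0 → P_y = 1109 N.
ΣF_x = 0: no horizontal applied forces, so P_x = 0.

P_x = 0, P_y = 1109 N, Q_y = 114.3 N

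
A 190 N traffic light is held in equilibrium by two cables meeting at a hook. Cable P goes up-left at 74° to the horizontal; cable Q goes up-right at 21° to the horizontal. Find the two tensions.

T_P = 178.1 N, T_Q = 52.57 N

ΣF_x = 0: −T_P·cos74° + T_Q·cos21° = 0 → T_Q = 0.295248·T_P.
ΣF_y = 0: T_P·sin74° + T_Q·sin21° = 190.
Substitute: T_P·(0.961262 + 0.295248·0.358368) = 190 → T_P = 178.058 ≈ 178.1 N.
Then T_Q = 0.295248 × 178.058 = 52.57 N.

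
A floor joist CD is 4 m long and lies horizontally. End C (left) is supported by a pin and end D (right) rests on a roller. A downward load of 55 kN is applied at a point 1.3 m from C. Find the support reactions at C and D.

ΣM about C: D_y·4 − 55·1.3 = 0 → D_y = 71.5/4 = 17.875 ≈ 17.88 kN.
ΣF_y = 0: C_y + 17.875 − 55 = 0 → C_y = 37.12 kN.
ΣF_x = 0: no horizontal applied forces, so C_x = 0.

C_x = 0, C_y = 37.12 kN, D_y = 17.88 kN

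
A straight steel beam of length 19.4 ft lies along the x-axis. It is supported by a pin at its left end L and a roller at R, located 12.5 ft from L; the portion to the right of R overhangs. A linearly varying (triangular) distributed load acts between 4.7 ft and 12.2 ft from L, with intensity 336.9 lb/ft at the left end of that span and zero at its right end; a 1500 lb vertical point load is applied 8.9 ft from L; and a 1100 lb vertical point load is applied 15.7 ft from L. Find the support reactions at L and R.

L_x = 0, L_y = 686.1 lb, R_y = 3177 lb

Resultant of the triangular load: ½ × 336.9 × 7.5 = 1263.375 lb, acting at 7.2 ft from L (one-third of the span from the peak).
Taking moments about L: R_y·12.5 − (½·336.9·7.5)·7.2 − 1500·8.9 − 1100·15.7 = 0 → R_y = 39716.3/12.5 = 3177.3 ≈ 3177 lb.
ΣF_y = 0: L_y + 3177.3 − ½·336.9·7.5 − 1500 − 1100 = 0 → L_y = 686.1 lb.
ΣF_x = 0: no horizontal applied forces, so L_x = 0.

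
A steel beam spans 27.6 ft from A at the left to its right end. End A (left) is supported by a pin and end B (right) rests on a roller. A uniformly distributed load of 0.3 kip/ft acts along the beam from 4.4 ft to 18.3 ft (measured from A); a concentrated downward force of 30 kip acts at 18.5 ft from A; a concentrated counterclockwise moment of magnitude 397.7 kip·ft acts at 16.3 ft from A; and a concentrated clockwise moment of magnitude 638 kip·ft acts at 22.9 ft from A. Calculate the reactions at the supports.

Resultant of the distributed load: 0.3 × 13.9 = 4.17 kip at 11.35 ft from A.
ΣM about A: B_y·27.6 − (0.3·13.9)·11.35 − 30·18.5 + 397.7 − 638 = 0 → B_y = 842.6295/27.6 = 30.5301 ≈ 30.53 kip.
ΣF_y = 0: A_y + 30.5301 − 0.3·13.9 − 30 = 0 → A_y = 3.640 kip.
ΣF_x = 0: no horizontal applied forces, so A_x = 0.

A_x = 0, A_y = 3.640 kip, B_y = 30.53 kip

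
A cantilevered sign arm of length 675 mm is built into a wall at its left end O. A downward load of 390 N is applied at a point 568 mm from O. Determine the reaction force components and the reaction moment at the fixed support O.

O_x = 0, O_y = 390.0 N, M_O = 221500 N·mm

ΣF_x = 0: O_x = 0.
ΣF_y = 0: O_y − 390 = 0 → O_y = 390.0 N.
ΣM about O: M_O − 390·568 = 0 → M_O = 221500 N·mm.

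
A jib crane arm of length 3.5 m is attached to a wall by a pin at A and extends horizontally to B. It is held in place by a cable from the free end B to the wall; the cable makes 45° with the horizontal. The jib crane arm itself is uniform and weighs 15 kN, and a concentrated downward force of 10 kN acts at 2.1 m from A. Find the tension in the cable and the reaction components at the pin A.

T = 19.09 kN, A_x = 13.50 kN, A_y = 11.50 kN

ΣM about A: T·sin45°·3.5 − 15·1.75 − 10·2.1 = 0 → T = 47.25/(3.5·0.707107) = 19.0919 ≈ 19.09 kN.
ΣF_x = 0: A_x − T·cos45° = 0 → A_x = 19.0919 × 0.707107 = 13.50 kN.
ΣF_y = 0: A_y + T·sin45° − 15 − 10 = 0 → A_y = 25 − 19.0919 × 0.707107 = 11.50 kN.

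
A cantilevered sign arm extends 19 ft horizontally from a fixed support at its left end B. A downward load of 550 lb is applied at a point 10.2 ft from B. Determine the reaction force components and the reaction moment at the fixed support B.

B_x = 0, B_y = 550.0 lb, M_B = 5610 lb·ft

ΣF_x = 0: B_x = 0.
ΣF_y = 0: B_y − 550 = 0 → B_y = 550.0 lb.
ΣM about B: M_B − 550·10.2 = 0 → M_B = 5610 lb·ft.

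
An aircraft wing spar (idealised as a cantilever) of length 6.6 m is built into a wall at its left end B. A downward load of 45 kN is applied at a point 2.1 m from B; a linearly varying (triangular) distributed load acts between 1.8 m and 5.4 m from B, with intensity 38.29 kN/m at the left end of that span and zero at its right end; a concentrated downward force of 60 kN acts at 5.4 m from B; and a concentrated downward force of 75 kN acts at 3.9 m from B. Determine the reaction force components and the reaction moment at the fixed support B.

B_x = 0, B_y = 248.9 kN, M_B = 917.8 kN·m

Resultant of the triangular load: ½ × 38.29 × 3.6 = 68.922 kN, acting at 3 m from B (one-third of the span from the peak).
ΣF_x = 0: B_x = 0.
ΣF_y = 0: B_y − 45 − ½·38.29·3.6 − 60 − 75 = 0 → B_y = 248.9 kN.
ΣM about B: M_B − 45·2.1 − (½·38.29·3.6)·3 − 60·5.4 − 75·3.9 = 0 → M_B = 917.8 kN·m.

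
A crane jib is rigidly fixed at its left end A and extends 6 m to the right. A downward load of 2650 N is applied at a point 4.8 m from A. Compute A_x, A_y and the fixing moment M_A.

ΣF_x = 0: A_x = 0.
ΣF_y = 0: A_y − 2650 = 0 → A_y = 2650 N.
ΣM about A: M_A − 2650·4.8 = 0 → M_A = 12720 N·m.

A_x = 0, A_y = 2650 N, M_A = 12720 N·m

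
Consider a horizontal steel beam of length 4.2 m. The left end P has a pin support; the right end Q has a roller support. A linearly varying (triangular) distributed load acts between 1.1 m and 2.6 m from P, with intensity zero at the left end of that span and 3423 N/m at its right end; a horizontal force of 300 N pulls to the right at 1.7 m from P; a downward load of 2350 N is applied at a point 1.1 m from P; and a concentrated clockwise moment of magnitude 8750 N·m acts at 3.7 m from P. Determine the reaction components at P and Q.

P_x = -300.0 N, P_y = 934.8 N, Q_y = 3982 N

Resultant of the triangular load: ½ × 3423 × 1.5 = 2567.25 N, acting at 2.1 m from P (one-third of the span from the peak).
Taking moments about P: Q_y·4.2 − (½·3423·1.5)·2.1 − 2350·1.1 − 8750 = 0 → Q_y = 16726.225/4.2 = 3982.43 ≈ 3982 N.
ΣF_y = 0: P_y + 3982.43 − ½·3423·1.5 − 2350 = 0 → P_y = 934.8 N.
ΣF_x = 0: P_x + 300 = 0 → P_x = -300.0 N.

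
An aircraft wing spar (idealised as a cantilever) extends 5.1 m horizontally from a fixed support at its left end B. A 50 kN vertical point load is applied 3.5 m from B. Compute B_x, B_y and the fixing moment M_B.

ΣF_x = 0: B_x = 0.
ΣF_y = 0: B_y − 50 = 0 → B_y = 50.00 kN.
ΣM about B: M_B − 50·3.5 = 0 → M_B = 175.0 kN·m.

B_x = 0, B_y = 50.00 kN, M_B = 175.0 kN·m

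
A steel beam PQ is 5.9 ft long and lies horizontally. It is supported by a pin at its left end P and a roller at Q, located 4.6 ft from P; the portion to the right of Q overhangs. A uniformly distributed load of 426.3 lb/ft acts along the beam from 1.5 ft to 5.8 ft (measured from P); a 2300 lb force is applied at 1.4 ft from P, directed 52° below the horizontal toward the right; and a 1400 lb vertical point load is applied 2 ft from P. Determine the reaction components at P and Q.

P_x = -1416 lb, P_y = 2431 lb, Q_y = 2615 lb

Resultant of the distributed load: 426.3 × 4.3 = 1833.09 lb at 3.65 ft from P.
Moments about P: Q_y·4.6 − (426.3·4.3)·3.65 − 2300·sin52°·1.4 − 1400·2 = 0 → Q_y = 12028.2/4.6 = 2614.83 ≈ 2615 lb.
ΣF_y = 0: P_y + 2614.83 − 426.3·4.3 − 2300·sin52° − 1400 = 0 → P_y = 2431 lb.
ΣF_x = 0: P_x + 2300·cos52° = 0 → P_x = -1416 lb.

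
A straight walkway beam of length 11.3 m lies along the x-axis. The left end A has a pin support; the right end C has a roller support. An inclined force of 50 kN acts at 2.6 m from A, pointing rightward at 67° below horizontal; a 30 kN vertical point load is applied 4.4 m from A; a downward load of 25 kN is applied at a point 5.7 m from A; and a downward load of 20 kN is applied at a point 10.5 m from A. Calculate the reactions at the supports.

A_x = -19.54 kN, A_y = 67.56 kN, C_y = 53.47 kN

Taking moments about A: C_y·11.3 − 50·sin67°·2.6 − 30·4.4 − 25·5.7 − 20·10.5 = 0 → C_y = 604.166/11.3 = 53.466 ≈ 53.47 kN.
ΣF_y = 0: A_y + 53.466 − 50·sin67° − 30 − 25 − 20 = 0 → A_y = 67.56 kN.
ΣF_x = 0: A_x + 50·cos67° = 0 → A_x = -19.54 kN.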